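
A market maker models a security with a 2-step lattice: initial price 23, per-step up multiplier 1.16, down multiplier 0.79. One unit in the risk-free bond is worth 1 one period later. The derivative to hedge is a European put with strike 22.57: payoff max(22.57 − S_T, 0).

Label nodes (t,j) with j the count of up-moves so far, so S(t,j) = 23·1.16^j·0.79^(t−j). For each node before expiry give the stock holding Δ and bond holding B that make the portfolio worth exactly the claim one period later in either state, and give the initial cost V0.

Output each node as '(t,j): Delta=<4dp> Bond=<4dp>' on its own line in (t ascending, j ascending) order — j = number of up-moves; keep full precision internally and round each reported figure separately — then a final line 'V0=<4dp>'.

(0,0): Delta=-0.4412 Bond=12.4163
(1,0): Delta=-1.0000 Bond=22.5700
(1,1): Delta=-0.1512 Bond=4.6801
V0=2.2691

The replicating-portfolio and risk-neutral prices coincide; use p* = (1−0.79)/(1.16−0.79) = 0.5676 for the latter.
Terminal values V(2,·): V(2,0)=8.2157, V(2,1)=1.4928, V(2,2)=0.0000
Node (1,0) S=18.1700: V=(p*·1.4928+(1−p*)·8.2157)/1=4.4000; Δ=(1.4928−8.2157)/(21.0772−14.3543)=-1.0000; B=V−Δ·S=22.5700
Node (1,1) S=26.6800: V=(p*·0.0000+(1−p*)·1.4928)/1=0.6455; Δ=(0.0000−1.4928)/(30.9488−21.0772)=-0.1512; B=V−Δ·S=4.6801
Node (0,0) S=23.0000: V=(p*·0.6455+(1−p*)·4.4000)/1=2.2691; Δ=(0.6455−4.4000)/(26.6800−18.1700)=-0.4412; B=V−Δ·S=12.4163
The time-0 hedge costs 2.2691, which is the no-arbitrage price.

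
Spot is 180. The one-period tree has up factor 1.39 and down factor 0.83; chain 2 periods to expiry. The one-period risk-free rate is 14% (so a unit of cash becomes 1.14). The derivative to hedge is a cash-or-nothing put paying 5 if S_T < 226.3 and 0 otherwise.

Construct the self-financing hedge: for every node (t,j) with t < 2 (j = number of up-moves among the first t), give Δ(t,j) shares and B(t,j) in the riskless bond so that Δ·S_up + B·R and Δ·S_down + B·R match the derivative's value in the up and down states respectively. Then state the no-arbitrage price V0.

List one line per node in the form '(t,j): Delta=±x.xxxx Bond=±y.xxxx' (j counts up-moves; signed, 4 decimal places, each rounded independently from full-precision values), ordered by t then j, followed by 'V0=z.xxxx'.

(0,0): Delta=-0.0241 Bond=7.0040
(1,0): Delta=0.0000 Bond=4.3860
(1,1): Delta=-0.0357 Bond=10.8866
V0=2.6684

Since d<R<u, set p* = (R−d)/(u−d) = 0.5536; price each node as the discounted p*-expectation of its children.
Terminal values V(2,·): V(2,0)=5.0000, V(2,1)=5.0000, V(2,2)=0.0000
(1,0): S=149.4000. Δ = (V_up−V_dn)/(S_up−S_dn) = (5.0000−5.0000)/(207.6660−124.0020) = 0.0000. V = [p*·5.0000 + (1−p*)·5.0000]/1.14 = 4.3860. B = V − Δ·S = 4.3860.
(1,1): S=250.2000. Δ = (V_up−V_dn)/(S_up−S_dn) = (0.0000−5.0000)/(347.7780−207.6660) = -0.0357. V = [p*·0.0000 + (1−p*)·5.0000]/1.14 = 1.9580. B = V − Δ·S = 10.8866.
(0,0): S=180.0000. Δ = (V_up−V_dn)/(S_up−S_dn) = (1.9580−4.3860)/(250.2000−149.4000) = -0.0241. V = [p*·1.9580 + (1−p*)·4.3860]/1.14 = 2.6684. B = V − Δ·S = 7.0040.
Each (Δ,B) replicates both successor values, so the strategy is self-financing and V0 is arbitrage-free.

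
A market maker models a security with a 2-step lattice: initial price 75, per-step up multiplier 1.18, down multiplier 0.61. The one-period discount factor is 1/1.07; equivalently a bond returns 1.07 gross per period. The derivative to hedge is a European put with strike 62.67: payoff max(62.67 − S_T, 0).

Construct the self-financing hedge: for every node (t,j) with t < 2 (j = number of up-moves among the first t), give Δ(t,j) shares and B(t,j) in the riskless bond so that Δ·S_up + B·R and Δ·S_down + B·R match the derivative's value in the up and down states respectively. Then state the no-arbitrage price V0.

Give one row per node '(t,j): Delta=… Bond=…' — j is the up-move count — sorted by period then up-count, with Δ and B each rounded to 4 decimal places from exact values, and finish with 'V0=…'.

Risk-neutral probability p* = (R−d)/(u−d) = (1.07−0.61)/(1.18−0.61) = 0.8070.
Terminal payoffs: V(2,0)=34.7625, V(2,1)=8.6850, V(2,2)=0.0000
Node (1,0) S=45.7500: V=(p*·8.6850+(1−p*)·34.7625)/1.07=12.8201; Δ=(8.6850−34.7625)/(53.9850−27.9075)=-1.0000; B=V−Δ·S=58.5701
Node (1,1) S=88.5000: V=(p*·0.0000+(1−p*)·8.6850)/1.07=1.5664; Δ=(0.0000−8.6850)/(104.4300−53.9850)=-0.1722; B=V−Δ·S=16.8032
Node (0,0) S=75.0000: V=(p*·1.5664+(1−p*)·12.8201)/1.07=3.4936; Δ=(1.5664−12.8201)/(88.5000−45.7500)=-0.2632; B=V−Δ·S=23.2369
The time-0 hedge costs 3.4936, which is the no-arbitrage price.

(0,0): Delta=-0.2632 Bond=23.2369
(1,0): Delta=-1.0000 Bond=58.5701
(1,1): Delta=-0.1722 Bond=16.8032
V0=3.4936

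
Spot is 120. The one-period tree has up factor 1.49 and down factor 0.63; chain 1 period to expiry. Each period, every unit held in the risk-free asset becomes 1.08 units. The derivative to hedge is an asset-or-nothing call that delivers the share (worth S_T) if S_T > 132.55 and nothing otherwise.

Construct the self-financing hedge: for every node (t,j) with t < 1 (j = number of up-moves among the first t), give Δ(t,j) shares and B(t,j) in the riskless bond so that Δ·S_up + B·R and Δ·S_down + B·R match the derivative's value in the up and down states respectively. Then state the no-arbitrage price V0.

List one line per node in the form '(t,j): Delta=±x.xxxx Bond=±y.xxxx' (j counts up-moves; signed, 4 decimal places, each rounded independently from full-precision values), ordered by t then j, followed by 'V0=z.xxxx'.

(0,0): Delta=1.7326 Bond=-121.2791
V0=86.6279

The replicating-portfolio and risk-neutral prices coincide; use p* = (1.08−0.63)/(1.49−0.63) = 0.5233 for the latter.
At expiry t=1: V(1,0)=0.0000, V(1,1)=178.8000
  t=0,j=0: stock 120.0000 → up 178.8000 (V=178.8000), down 75.6000 (V=0.0000). Price 86.6279; hedge Δ=1.7326, bond B=-121.2791.
The time-0 hedge costs 86.6279, which is the no-arbitrage price.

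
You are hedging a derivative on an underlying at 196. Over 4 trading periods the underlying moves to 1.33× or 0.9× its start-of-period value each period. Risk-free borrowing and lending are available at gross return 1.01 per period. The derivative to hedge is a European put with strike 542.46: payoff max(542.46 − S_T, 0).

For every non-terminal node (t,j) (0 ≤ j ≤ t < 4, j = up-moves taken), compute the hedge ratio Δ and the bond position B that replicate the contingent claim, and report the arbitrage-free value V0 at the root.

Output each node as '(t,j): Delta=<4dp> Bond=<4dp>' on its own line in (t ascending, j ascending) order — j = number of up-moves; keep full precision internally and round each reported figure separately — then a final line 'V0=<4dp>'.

The replicating-portfolio and risk-neutral prices coincide; use p* = (1.01−0.9)/(1.33−0.9) = 0.2558 for the latter.
At expiry t=4: V(4,0)=413.8644, V(4,1)=352.4243, V(4,2)=261.6294, V(4,3)=127.4548, V(4,4)=0.0000
(3,0): S=142.8840. Δ = (V_up−V_dn)/(S_up−S_dn) = (352.4243−413.8644)/(190.0357−128.5956) = -1.0000. V = [p*·352.4243 + (1−p*)·413.8644]/1.01 = 394.2051. B = V − Δ·S = 537.0891.
(3,1): S=211.1508. Δ = (V_up−V_dn)/(S_up−S_dn) = (261.6294−352.4243)/(280.8306−190.0357) = -1.0000. V = [p*·261.6294 + (1−p*)·352.4243]/1.01 = 325.9383. B = V − Δ·S = 537.0891.
(3,2): S=312.0340. Δ = (V_up−V_dn)/(S_up−S_dn) = (127.4548−261.6294)/(415.0052−280.8306) = -1.0000. V = [p*·127.4548 + (1−p*)·261.6294]/1.01 = 225.0551. B = V − Δ·S = 537.0891.
(3,3): S=461.1169. Δ = (V_up−V_dn)/(S_up−S_dn) = (0.0000−127.4548)/(613.2854−415.0052) = -0.6428. V = [p*·0.0000 + (1−p*)·127.4548]/1.01 = 93.9110. B = V − Δ·S = 390.3176.
(2,0): S=158.7600. Δ = (V_up−V_dn)/(S_up−S_dn) = (325.9383−394.2051)/(211.1508−142.8840) = -1.0000. V = [p*·325.9383 + (1−p*)·394.2051]/1.01 = 373.0114. B = V − Δ·S = 531.7714.
(2,1): S=234.6120. Δ = (V_up−V_dn)/(S_up−S_dn) = (225.0551−325.9383)/(312.0340−211.1508) = -1.0000. V = [p*·225.0551 + (1−p*)·325.9383]/1.01 = 297.1594. B = V − Δ·S = 531.7714.
(2,2): S=346.7044. Δ = (V_up−V_dn)/(S_up−S_dn) = (93.9110−225.0551)/(461.1169−312.0340) = -0.8797. V = [p*·93.9110 + (1−p*)·225.0551]/1.01 = 189.6105. B = V − Δ·S = 494.5969.
(1,0): S=176.4000. Δ = (V_up−V_dn)/(S_up−S_dn) = (297.1594−373.0114)/(234.6120−158.7600) = -1.0000. V = [p*·297.1594 + (1−p*)·373.0114]/1.01 = 350.1063. B = V − Δ·S = 526.5063.
(1,1): S=260.6800. Δ = (V_up−V_dn)/(S_up−S_dn) = (189.6105−297.1594)/(346.7044−234.6120) = -0.9595. V = [p*·189.6105 + (1−p*)·297.1594]/1.01 = 266.9771. B = V − Δ·S = 517.0907.
(0,0): S=196.0000. Δ = (V_up−V_dn)/(S_up−S_dn) = (266.9771−350.1063)/(260.6800−176.4000) = -0.9863. V = [p*·266.9771 + (1−p*)·350.1063]/1.01 = 325.5849. B = V − Δ·S = 518.9086.
Each (Δ,B) replicates both successor values, so the strategy is self-financing and V0 is arbitrage-free.

(0,0): Delta=-0.9863 Bond=518.9086
(1,0): Delta=-1.0000 Bond=526.5063
(1,1): Delta=-0.9595 Bond=517.0907
(2,0): Delta=-1.0000 Bond=531.7714
(2,1): Delta=-1.0000 Bond=531.7714
(2,2): Delta=-0.8797 Bond=494.5969
(3,0): Delta=-1.0000 Bond=537.0891
(3,1): Delta=-1.0000 Bond=537.0891
(3,2): Delta=-1.0000 Bond=537.0891
(3,3): Delta=-0.6428 Bond=390.3176
V0=325.5849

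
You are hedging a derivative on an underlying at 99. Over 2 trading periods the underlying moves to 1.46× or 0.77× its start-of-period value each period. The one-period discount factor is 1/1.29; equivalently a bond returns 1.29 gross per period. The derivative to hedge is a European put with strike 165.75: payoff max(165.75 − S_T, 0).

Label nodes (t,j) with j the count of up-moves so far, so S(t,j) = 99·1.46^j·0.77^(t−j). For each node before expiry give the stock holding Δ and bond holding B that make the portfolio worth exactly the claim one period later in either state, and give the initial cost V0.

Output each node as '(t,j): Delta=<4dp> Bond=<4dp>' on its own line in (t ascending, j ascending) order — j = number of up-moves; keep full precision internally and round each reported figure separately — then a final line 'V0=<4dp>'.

(0,0): Delta=-0.6128 Bond=76.7207
(1,0): Delta=-1.0000 Bond=128.4884
(1,1): Delta=-0.5460 Bond=89.3193
V0=16.0567

No-arbitrage ⇒ martingale measure with p* = (R−d)/(u−d) = 0.7536.
Terminal values V(2,·): V(2,0)=107.0529, V(2,1)=54.4542, V(2,2)=0.0000
Node (1,0) S=76.2300: V=(p*·54.4542+(1−p*)·107.0529)/1.29=52.2584; Δ=(54.4542−107.0529)/(111.2958−58.6971)=-1.0000; B=V−Δ·S=128.4884
Node (1,1) S=144.5400: V=(p*·0.0000+(1−p*)·54.4542)/1.29=10.4002; Δ=(0.0000−54.4542)/(211.0284−111.2958)=-0.5460; B=V−Δ·S=89.3193
Node (0,0) S=99.0000: V=(p*·10.4002+(1−p*)·52.2584)/1.29=16.0567; Δ=(10.4002−52.2584)/(144.5400−76.2300)=-0.6128; B=V−Δ·S=76.7207
Check: Δ(0,0)·S0 + B(0,0) = 16.0567 = V0.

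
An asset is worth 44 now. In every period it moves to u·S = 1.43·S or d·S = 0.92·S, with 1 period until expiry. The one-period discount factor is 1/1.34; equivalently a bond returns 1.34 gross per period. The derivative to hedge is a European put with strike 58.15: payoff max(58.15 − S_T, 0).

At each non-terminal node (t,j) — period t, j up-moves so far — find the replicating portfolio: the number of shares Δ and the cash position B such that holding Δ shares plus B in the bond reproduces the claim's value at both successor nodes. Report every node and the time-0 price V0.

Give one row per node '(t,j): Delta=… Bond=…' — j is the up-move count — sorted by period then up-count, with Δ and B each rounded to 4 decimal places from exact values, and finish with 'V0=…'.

(0,0): Delta=-0.7874 Bond=36.9741
V0=2.3270

No-arbitrage ⇒ martingale measure with p* = (R−d)/(u−d) = 0.8235.
Terminal payoffs: V(1,0)=17.6700, V(1,1)=0.0000
Node (0,0) S=44.0000: V=(p*·0.0000+(1−p*)·17.6700)/1.34=2.3270; Δ=(0.0000−17.6700)/(62.9200−40.4800)=-0.7874; B=V−Δ·S=36.9741
The time-0 hedge costs 2.3270, which is the no-arbitrage price.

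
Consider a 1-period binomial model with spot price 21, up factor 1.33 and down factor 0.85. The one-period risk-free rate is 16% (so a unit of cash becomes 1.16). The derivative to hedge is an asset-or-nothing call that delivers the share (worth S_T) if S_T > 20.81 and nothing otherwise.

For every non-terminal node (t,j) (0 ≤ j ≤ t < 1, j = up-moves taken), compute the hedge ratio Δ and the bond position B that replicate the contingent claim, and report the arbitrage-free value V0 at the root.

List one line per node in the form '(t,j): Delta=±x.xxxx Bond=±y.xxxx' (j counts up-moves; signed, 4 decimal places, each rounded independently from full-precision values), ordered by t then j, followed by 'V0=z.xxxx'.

The replicating-portfolio and risk-neutral prices coincide; use p* = (1.16−0.85)/(1.33−0.85) = 0.6458 for the latter.
Payoff layer (t=1): V(1,0)=0.0000, V(1,1)=27.9300
  t=0,j=0: stock 21.0000 → up 27.9300 (V=27.9300), down 17.8500 (V=0.0000). Price 15.5501; hedge Δ=2.7708, bond B=-42.6374.
Check: Δ(0,0)·S0 + B(0,0) = 15.5501 = V0.

(0,0): Delta=2.7708 Bond=-42.6374
V0=15.5501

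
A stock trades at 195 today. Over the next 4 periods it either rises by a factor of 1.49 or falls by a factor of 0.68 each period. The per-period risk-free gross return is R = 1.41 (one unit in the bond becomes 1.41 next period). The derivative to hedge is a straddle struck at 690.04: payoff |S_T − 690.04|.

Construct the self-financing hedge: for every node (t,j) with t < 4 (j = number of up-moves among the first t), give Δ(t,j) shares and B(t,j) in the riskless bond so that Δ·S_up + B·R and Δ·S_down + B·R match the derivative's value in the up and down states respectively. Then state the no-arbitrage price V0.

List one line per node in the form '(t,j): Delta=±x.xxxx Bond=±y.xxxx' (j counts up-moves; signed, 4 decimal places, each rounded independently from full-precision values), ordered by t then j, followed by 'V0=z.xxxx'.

(0,0): Delta=-0.1037 Bond=90.2875
(1,0): Delta=-1.0000 Bond=246.1597
(1,1): Delta=-0.0588 Bond=114.2803
(2,0): Delta=-1.0000 Bond=347.0852
(2,1): Delta=-1.0000 Bond=347.0852
(2,2): Delta=-0.0118 Bond=140.7571
(3,0): Delta=-1.0000 Bond=489.3901
(3,1): Delta=-1.0000 Bond=489.3901
(3,2): Delta=-1.0000 Bond=489.3901
(3,3): Delta=0.0377 Bond=166.5856
V0=70.0732

The replicating-portfolio and risk-neutral prices coincide; use p* = (1.41−0.68)/(1.49−0.68) = 0.9012 for the latter.
Terminal payoffs: V(4,0)=648.3463, V(4,1)=598.6818, V(4,2)=489.8580, V(4,3)=251.4060, V(4,4)=271.0846
  t=3,j=0: stock 61.3142 → up 91.3582 (V=598.6818), down 41.6937 (V=648.3463). Price 428.0758; hedge Δ=-1.0000, bond B=489.3901.
  t=3,j=1: stock 134.3503 → up 200.1820 (V=489.8580), down 91.3582 (V=598.6818). Price 355.0398; hedge Δ=-1.0000, bond B=489.3901.
  t=3,j=2: stock 294.3853 → up 438.6340 (V=251.4060), down 200.1820 (V=489.8580). Price 195.0048; hedge Δ=-1.0000, bond B=489.3901.
  t=3,j=3: stock 645.0501 → up 961.1246 (V=271.0846), down 438.6340 (V=251.4060). Price 190.8802; hedge Δ=0.0377, bond B=166.5856.
  t=2,j=0: stock 90.1680 → up 134.3503 (V=355.0398), down 61.3142 (V=428.0758). Price 256.9172; hedge Δ=-1.0000, bond B=347.0852.
  t=2,j=1: stock 197.5740 → up 294.3853 (V=195.0048), down 134.3503 (V=355.0398). Price 149.5112; hedge Δ=-1.0000, bond B=347.0852.
  t=2,j=2: stock 432.9195 → up 645.0501 (V=190.8802), down 294.3853 (V=195.0048). Price 135.6649; hedge Δ=-0.0118, bond B=140.7571.
  t=1,j=0: stock 132.6000 → up 197.5740 (V=149.5112), down 90.1680 (V=256.9172). Price 113.5597; hedge Δ=-1.0000, bond B=246.1597.
  t=1,j=1: stock 290.5500 → up 432.9195 (V=135.6649), down 197.5740 (V=149.5112). Price 97.1861; hedge Δ=-0.0588, bond B=114.2803.
  t=0,j=0: stock 195.0000 → up 290.5500 (V=97.1861), down 132.6000 (V=113.5597). Price 70.0732; hedge Δ=-0.1037, bond B=90.2875.
Each (Δ,B) replicates both successor values, so the strategy is self-financing and V0 is arbitrage-free.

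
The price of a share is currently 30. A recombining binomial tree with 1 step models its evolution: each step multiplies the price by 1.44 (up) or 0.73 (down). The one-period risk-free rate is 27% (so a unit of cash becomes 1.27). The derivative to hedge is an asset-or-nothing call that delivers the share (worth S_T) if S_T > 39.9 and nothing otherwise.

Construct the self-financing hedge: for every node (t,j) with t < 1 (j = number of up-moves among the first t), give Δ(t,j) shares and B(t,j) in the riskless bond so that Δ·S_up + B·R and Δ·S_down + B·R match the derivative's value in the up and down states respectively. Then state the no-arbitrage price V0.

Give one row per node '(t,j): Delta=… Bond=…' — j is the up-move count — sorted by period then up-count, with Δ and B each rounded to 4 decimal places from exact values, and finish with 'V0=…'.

(0,0): Delta=2.0282 Bond=-34.9739
V0=25.8711

Under the risk-neutral measure, an up-move has probability p* = (R−d)/(u−d) = 0.7606 and values discount at R = 1.27.
At expiry t=1: V(1,0)=0.0000, V(1,1)=43.2000
(0,0): S=30.0000. Δ = (V_up−V_dn)/(S_up−S_dn) = (43.2000−0.0000)/(43.2000−21.9000) = 2.0282. V = [p*·43.2000 + (1−p*)·0.0000]/1.27 = 25.8711. B = V − Δ·S = -34.9739.
The time-0 hedge costs 25.8711, which is the no-arbitrage price.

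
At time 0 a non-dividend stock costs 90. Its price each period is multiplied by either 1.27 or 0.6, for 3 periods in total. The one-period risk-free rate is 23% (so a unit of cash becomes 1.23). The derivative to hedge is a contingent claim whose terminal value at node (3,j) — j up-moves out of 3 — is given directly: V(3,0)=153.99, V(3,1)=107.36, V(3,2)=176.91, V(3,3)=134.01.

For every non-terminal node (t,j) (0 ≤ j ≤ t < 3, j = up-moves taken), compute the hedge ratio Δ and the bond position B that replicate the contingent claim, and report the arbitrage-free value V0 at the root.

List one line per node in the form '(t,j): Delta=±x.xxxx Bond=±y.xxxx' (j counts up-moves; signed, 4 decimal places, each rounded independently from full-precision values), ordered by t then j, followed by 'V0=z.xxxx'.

(0,0): Delta=-0.3320 Bond=105.4042
(1,0): Delta=1.4070 Bond=35.7405
(1,1): Delta=-0.3842 Bond=135.6095
(2,0): Delta=-2.1481 Bond=159.1449
(2,1): Delta=1.5136 Bond=36.6475
(2,2): Delta=-0.4411 Bond=175.0633
V0=75.5238

Under the risk-neutral measure, an up-move has probability p* = (R−d)/(u−d) = 0.9403 and values discount at R = 1.23.
At expiry t=3: V(3,0)=153.9900, V(3,1)=107.3600, V(3,2)=176.9100, V(3,3)=134.0100
Node (2,0) S=32.4000: V=(p*·107.3600+(1−p*)·153.9900)/1.23=89.5479; Δ=(107.3600−153.9900)/(41.1480−19.4400)=-2.1481; B=V−Δ·S=159.1449
Node (2,1) S=68.5800: V=(p*·176.9100+(1−p*)·107.3600)/1.23=140.4535; Δ=(176.9100−107.3600)/(87.0966−41.1480)=1.5136; B=V−Δ·S=36.6475
Node (2,2) S=145.1610: V=(p*·134.0100+(1−p*)·176.9100)/1.23=111.0335; Δ=(134.0100−176.9100)/(184.3545−87.0966)=-0.4411; B=V−Δ·S=175.0633
Node (1,0) S=54.0000: V=(p*·140.4535+(1−p*)·89.5479)/1.23=111.7190; Δ=(140.4535−89.5479)/(68.5800−32.4000)=1.4070; B=V−Δ·S=35.7405
Node (1,1) S=114.3000: V=(p*·111.0335+(1−p*)·140.4535)/1.23=91.6991; Δ=(111.0335−140.4535)/(145.1610−68.5800)=-0.3842; B=V−Δ·S=135.6095
Node (0,0) S=90.0000: V=(p*·91.6991+(1−p*)·111.7190)/1.23=75.5238; Δ=(91.6991−111.7190)/(114.3000−54.0000)=-0.3320; B=V−Δ·S=105.4042
Check: Δ(0,0)·S0 + B(0,0) = 75.5238 = V0.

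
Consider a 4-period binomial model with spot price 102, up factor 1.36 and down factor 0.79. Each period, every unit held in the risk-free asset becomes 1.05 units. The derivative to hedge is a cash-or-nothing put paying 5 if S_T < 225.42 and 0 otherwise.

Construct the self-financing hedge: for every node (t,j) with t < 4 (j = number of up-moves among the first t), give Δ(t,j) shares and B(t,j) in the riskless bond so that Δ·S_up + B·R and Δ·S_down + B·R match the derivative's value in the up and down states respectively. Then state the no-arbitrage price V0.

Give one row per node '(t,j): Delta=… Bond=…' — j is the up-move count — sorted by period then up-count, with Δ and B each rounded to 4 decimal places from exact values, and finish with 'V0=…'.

(0,0): Delta=-0.0071 Bond=4.6546
(1,0): Delta=0.0000 Bond=4.3192
(1,1): Delta=-0.0119 Bond=5.5647
(2,0): Delta=0.0000 Bond=4.5351
(2,1): Delta=0.0000 Bond=4.5351
(2,2): Delta=-0.0202 Bond=7.4022
(3,0): Delta=0.0000 Bond=4.7619
(3,1): Delta=0.0000 Bond=4.7619
(3,2): Delta=0.0000 Bond=4.7619
(3,3): Delta=-0.0342 Bond=11.3617
V0=3.9354

Since d<R<u, set p* = (R−d)/(u−d) = 0.4561; price each node as the discounted p*-expectation of its children.
At expiry t=4: V(4,0)=5.0000, V(4,1)=5.0000, V(4,2)=5.0000, V(4,3)=5.0000, V(4,4)=0.0000
Node (3,0) S=50.2900: V=(p*·5.0000+(1−p*)·5.0000)/1.05=4.7619; Δ=(5.0000−5.0000)/(68.3944−39.7291)=0.0000; B=V−Δ·S=4.7619
Node (3,1) S=86.5752: V=(p*·5.0000+(1−p*)·5.0000)/1.05=4.7619; Δ=(5.0000−5.0000)/(117.7422−68.3944)=0.0000; B=V−Δ·S=4.7619
Node (3,2) S=149.0408: V=(p*·5.0000+(1−p*)·5.0000)/1.05=4.7619; Δ=(5.0000−5.0000)/(202.6954−117.7422)=0.0000; B=V−Δ·S=4.7619
Node (3,3) S=256.5765: V=(p*·0.0000+(1−p*)·5.0000)/1.05=2.5898; Δ=(0.0000−5.0000)/(348.9441−202.6954)=-0.0342; B=V−Δ·S=11.3617
Node (2,0) S=63.6582: V=(p*·4.7619+(1−p*)·4.7619)/1.05=4.5351; Δ=(4.7619−4.7619)/(86.5752−50.2900)=0.0000; B=V−Δ·S=4.5351
Node (2,1) S=109.5888: V=(p*·4.7619+(1−p*)·4.7619)/1.05=4.5351; Δ=(4.7619−4.7619)/(149.0408−86.5752)=0.0000; B=V−Δ·S=4.5351
Node (2,2) S=188.6592: V=(p*·2.5898+(1−p*)·4.7619)/1.05=3.5915; Δ=(2.5898−4.7619)/(256.5765−149.0408)=-0.0202; B=V−Δ·S=7.4022
Node (1,0) S=80.5800: V=(p*·4.5351+(1−p*)·4.5351)/1.05=4.3192; Δ=(4.5351−4.5351)/(109.5888−63.6582)=0.0000; B=V−Δ·S=4.3192
Node (1,1) S=138.7200: V=(p*·3.5915+(1−p*)·4.5351)/1.05=3.9093; Δ=(3.5915−4.5351)/(188.6592−109.5888)=-0.0119; B=V−Δ·S=5.5647
Node (0,0) S=102.0000: V=(p*·3.9093+(1−p*)·4.3192)/1.05=3.9354; Δ=(3.9093−4.3192)/(138.7200−80.5800)=-0.0071; B=V−Δ·S=4.6546
Self-financing check: at every node Δ·S+B equals the discounted successor values.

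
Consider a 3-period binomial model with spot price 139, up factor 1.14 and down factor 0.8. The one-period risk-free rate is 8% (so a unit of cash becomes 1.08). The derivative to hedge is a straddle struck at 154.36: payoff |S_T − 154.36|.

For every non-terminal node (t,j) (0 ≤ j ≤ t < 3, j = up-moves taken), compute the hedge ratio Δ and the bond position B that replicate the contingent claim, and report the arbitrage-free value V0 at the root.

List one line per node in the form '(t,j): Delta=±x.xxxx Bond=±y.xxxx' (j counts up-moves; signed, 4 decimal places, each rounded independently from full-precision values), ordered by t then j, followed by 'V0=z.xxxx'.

(0,0): Delta=0.2691 Bond=-8.1305
(1,0): Delta=-1.0000 Bond=132.3388
(1,1): Delta=0.4599 Bond=-39.0209
(2,0): Delta=-1.0000 Bond=142.9259
(2,1): Delta=-1.0000 Bond=142.9259
(2,2): Delta=0.6794 Bond=-81.8001
V0=29.2692

Since d<R<u, set p* = (R−d)/(u−d) = 0.8235; price each node as the discounted p*-expectation of its children.
Payoff layer (t=3): V(3,0)=83.1920, V(3,1)=52.9456, V(3,2)=9.8445, V(3,3)=51.5746
  t=2,j=0: stock 88.9600 → up 101.4144 (V=52.9456), down 71.1680 (V=83.1920). Price 53.9659; hedge Δ=-1.0000, bond B=142.9259.
  t=2,j=1: stock 126.7680 → up 144.5155 (V=9.8445), down 101.4144 (V=52.9456). Price 16.1579; hedge Δ=-1.0000, bond B=142.9259.
  t=2,j=2: stock 180.6444 → up 205.9346 (V=51.5746), down 144.5155 (V=9.8445). Price 40.9356; hedge Δ=0.6794, bond B=-81.8001.
  t=1,j=0: stock 111.2000 → up 126.7680 (V=16.1579), down 88.9600 (V=53.9659). Price 21.1388; hedge Δ=-1.0000, bond B=132.3388.
  t=1,j=1: stock 158.4600 → up 180.6444 (V=40.9356), down 126.7680 (V=16.1579). Price 33.8547; hedge Δ=0.4599, bond B=-39.0209.
  t=0,j=0: stock 139.0000 → up 158.4600 (V=33.8547), down 111.2000 (V=21.1388). Price 29.2692; hedge Δ=0.2691, bond B=-8.1305.
The time-0 hedge costs 29.2692, which is the no-arbitrage price.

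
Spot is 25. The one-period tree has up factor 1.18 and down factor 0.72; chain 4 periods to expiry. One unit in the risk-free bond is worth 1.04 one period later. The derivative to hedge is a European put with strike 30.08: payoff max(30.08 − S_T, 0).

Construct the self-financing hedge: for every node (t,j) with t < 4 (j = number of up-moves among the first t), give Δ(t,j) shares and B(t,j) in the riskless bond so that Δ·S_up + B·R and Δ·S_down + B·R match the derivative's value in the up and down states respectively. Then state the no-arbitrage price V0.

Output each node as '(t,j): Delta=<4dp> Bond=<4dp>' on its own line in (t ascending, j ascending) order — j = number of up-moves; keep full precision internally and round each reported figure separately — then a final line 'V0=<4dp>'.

The replicating-portfolio and risk-neutral prices coincide; use p* = (1.04−0.72)/(1.18−0.72) = 0.6957 for the latter.
Terminal values V(4,·): V(4,0)=23.3615, V(4,1)=19.0692, V(4,2)=12.0345, V(4,3)=0.5054, V(4,4)=0.0000
(3,0): S=9.3312. Δ = (V_up−V_dn)/(S_up−S_dn) = (19.0692−23.3615)/(11.0108−6.7185) = -1.0000. V = [p*·19.0692 + (1−p*)·23.3615]/1.04 = 19.5919. B = V − Δ·S = 28.9231.
(3,1): S=15.2928. Δ = (V_up−V_dn)/(S_up−S_dn) = (12.0345−19.0692)/(18.0455−11.0108) = -1.0000. V = [p*·12.0345 + (1−p*)·19.0692]/1.04 = 13.6303. B = V − Δ·S = 28.9231.
(3,2): S=25.0632. Δ = (V_up−V_dn)/(S_up−S_dn) = (0.5054−12.0345)/(29.5746−18.0455) = -1.0000. V = [p*·0.5054 + (1−p*)·12.0345]/1.04 = 3.8599. B = V − Δ·S = 28.9231.
(3,3): S=41.0758. Δ = (V_up−V_dn)/(S_up−S_dn) = (0.0000−0.5054)/(48.4694−29.5746) = -0.0267. V = [p*·0.0000 + (1−p*)·0.5054]/1.04 = 0.1479. B = V − Δ·S = 1.2467.
(2,0): S=12.9600. Δ = (V_up−V_dn)/(S_up−S_dn) = (13.6303−19.5919)/(15.2928−9.3312) = -1.0000. V = [p*·13.6303 + (1−p*)·19.5919]/1.04 = 14.8507. B = V − Δ·S = 27.8107.
(2,1): S=21.2400. Δ = (V_up−V_dn)/(S_up−S_dn) = (3.8599−13.6303)/(25.0632−15.2928) = -1.0000. V = [p*·3.8599 + (1−p*)·13.6303]/1.04 = 6.5707. B = V − Δ·S = 27.8107.
(2,2): S=34.8100. Δ = (V_up−V_dn)/(S_up−S_dn) = (0.1479−3.8599)/(41.0758−25.0632) = -0.2318. V = [p*·0.1479 + (1−p*)·3.8599]/1.04 = 1.2285. B = V − Δ·S = 9.2980.
(1,0): S=18.0000. Δ = (V_up−V_dn)/(S_up−S_dn) = (6.5707−14.8507)/(21.2400−12.9600) = -1.0000. V = [p*·6.5707 + (1−p*)·14.8507]/1.04 = 8.7410. B = V − Δ·S = 26.7410.
(1,1): S=29.5000. Δ = (V_up−V_dn)/(S_up−S_dn) = (1.2285−6.5707)/(34.8100−21.2400) = -0.3937. V = [p*·1.2285 + (1−p*)·6.5707]/1.04 = 2.7446. B = V − Δ·S = 14.3580.
(0,0): S=25.0000. Δ = (V_up−V_dn)/(S_up−S_dn) = (2.7446−8.7410)/(29.5000−18.0000) = -0.5214. V = [p*·2.7446 + (1−p*)·8.7410]/1.04 = 4.3938. B = V − Δ·S = 17.4295.
Each (Δ,B) replicates both successor values, so the strategy is self-financing and V0 is arbitrage-free.

(0,0): Delta=-0.5214 Bond=17.4295
(1,0): Delta=-1.0000 Bond=26.7410
(1,1): Delta=-0.3937 Bond=14.3580
(2,0): Delta=-1.0000 Bond=27.8107
(2,1): Delta=-1.0000 Bond=27.8107
(2,2): Delta=-0.2318 Bond=9.2980
(3,0): Delta=-1.0000 Bond=28.9231
(3,1): Delta=-1.0000 Bond=28.9231
(3,2): Delta=-1.0000 Bond=28.9231
(3,3): Delta=-0.0267 Bond=1.2467
V0=4.3938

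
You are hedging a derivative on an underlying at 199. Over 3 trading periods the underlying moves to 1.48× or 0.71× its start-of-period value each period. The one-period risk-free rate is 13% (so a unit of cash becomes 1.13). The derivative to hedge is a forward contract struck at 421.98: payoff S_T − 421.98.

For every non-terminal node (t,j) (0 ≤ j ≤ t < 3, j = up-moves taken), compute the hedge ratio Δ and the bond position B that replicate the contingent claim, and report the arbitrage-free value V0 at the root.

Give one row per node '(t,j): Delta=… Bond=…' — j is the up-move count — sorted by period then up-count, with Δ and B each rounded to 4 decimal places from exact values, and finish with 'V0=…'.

(0,0): Delta=1.0000 Bond=-292.4533
(1,0): Delta=1.0000 Bond=-330.4722
(1,1): Delta=1.0000 Bond=-330.4722
(2,0): Delta=1.0000 Bond=-373.4336
(2,1): Delta=1.0000 Bond=-373.4336
(2,2): Delta=1.0000 Bond=-373.4336
V0=-93.4533

The replicating-portfolio and risk-neutral prices coincide; use p* = (1.13−0.71)/(1.48−0.71) = 0.5455 for the latter.
At expiry t=3: V(3,0)=-350.7557, V(3,1)=-273.5125, V(3,2)=-112.4984, V(3,3)=223.1366
(2,0): S=100.3159. Δ = (V_up−V_dn)/(S_up−S_dn) = (-273.5125−-350.7557)/(148.4675−71.2243) = 1.0000. V = [p*·-273.5125 + (1−p*)·-350.7557]/1.13 = -273.1177. B = V − Δ·S = -373.4336.
(2,1): S=209.1092. Δ = (V_up−V_dn)/(S_up−S_dn) = (-112.4984−-273.5125)/(309.4816−148.4675) = 1.0000. V = [p*·-112.4984 + (1−p*)·-273.5125]/1.13 = -164.3244. B = V − Δ·S = -373.4336.
(2,2): S=435.8896. Δ = (V_up−V_dn)/(S_up−S_dn) = (223.1366−-112.4984)/(645.1166−309.4816) = 1.0000. V = [p*·223.1366 + (1−p*)·-112.4984]/1.13 = 62.4560. B = V − Δ·S = -373.4336.
(1,0): S=141.2900. Δ = (V_up−V_dn)/(S_up−S_dn) = (-164.3244−-273.1177)/(209.1092−100.3159) = 1.0000. V = [p*·-164.3244 + (1−p*)·-273.1177]/1.13 = -189.1822. B = V − Δ·S = -330.4722.
(1,1): S=294.5200. Δ = (V_up−V_dn)/(S_up−S_dn) = (62.4560−-164.3244)/(435.8896−209.1092) = 1.0000. V = [p*·62.4560 + (1−p*)·-164.3244]/1.13 = -35.9522. B = V − Δ·S = -330.4722.
(0,0): S=199.0000. Δ = (V_up−V_dn)/(S_up−S_dn) = (-35.9522−-189.1822)/(294.5200−141.2900) = 1.0000. V = [p*·-35.9522 + (1−p*)·-189.1822]/1.13 = -93.4533. B = V − Δ·S = -292.4533.
Each (Δ,B) replicates both successor values, so the strategy is self-financing and V0 is arbitrage-free.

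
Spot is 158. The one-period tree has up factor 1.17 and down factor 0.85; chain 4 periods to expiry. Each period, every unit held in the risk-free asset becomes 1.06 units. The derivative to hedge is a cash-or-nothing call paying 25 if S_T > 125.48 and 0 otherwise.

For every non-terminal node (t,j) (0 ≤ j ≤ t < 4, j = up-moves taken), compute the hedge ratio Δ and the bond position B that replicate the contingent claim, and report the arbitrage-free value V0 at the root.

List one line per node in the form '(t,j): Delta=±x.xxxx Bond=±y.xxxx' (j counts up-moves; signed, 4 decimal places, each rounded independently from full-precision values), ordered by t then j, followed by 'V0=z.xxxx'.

Under the risk-neutral measure, an up-move has probability p* = (R−d)/(u−d) = 0.6563 and values discount at R = 1.06.
Terminal payoffs: V(4,0)=0.0000, V(4,1)=0.0000, V(4,2)=25.0000, V(4,3)=25.0000, V(4,4)=25.0000
(3,0): S=97.0317. Δ = (V_up−V_dn)/(S_up−S_dn) = (0.0000−0.0000)/(113.5271−82.4770) = 0.0000. V = [p*·0.0000 + (1−p*)·0.0000]/1.06 = 0.0000. B = V − Δ·S = 0.0000.
(3,1): S=133.5613. Δ = (V_up−V_dn)/(S_up−S_dn) = (25.0000−0.0000)/(156.2668−113.5271) = 0.5849. V = [p*·25.0000 + (1−p*)·0.0000]/1.06 = 15.4776. B = V − Δ·S = -62.6474.
(3,2): S=183.8433. Δ = (V_up−V_dn)/(S_up−S_dn) = (25.0000−25.0000)/(215.0966−156.2668) = 0.0000. V = [p*·25.0000 + (1−p*)·25.0000]/1.06 = 23.5849. B = V − Δ·S = 23.5849.
(3,3): S=253.0549. Δ = (V_up−V_dn)/(S_up−S_dn) = (25.0000−25.0000)/(296.0742−215.0966) = 0.0000. V = [p*·25.0000 + (1−p*)·25.0000]/1.06 = 23.5849. B = V − Δ·S = 23.5849.
(2,0): S=114.1550. Δ = (V_up−V_dn)/(S_up−S_dn) = (15.4776−0.0000)/(133.5613−97.0317) = 0.4237. V = [p*·15.4776 + (1−p*)·0.0000]/1.06 = 9.5822. B = V − Δ·S = -38.7852.
(2,1): S=157.1310. Δ = (V_up−V_dn)/(S_up−S_dn) = (23.5849−15.4776)/(183.8433−133.5613) = 0.1612. V = [p*·23.5849 + (1−p*)·15.4776]/1.06 = 19.6208. B = V − Δ·S = -5.7146.
(2,2): S=216.2862. Δ = (V_up−V_dn)/(S_up−S_dn) = (23.5849−23.5849)/(253.0549−183.8433) = 0.0000. V = [p*·23.5849 + (1−p*)·23.5849]/1.06 = 22.2499. B = V − Δ·S = 22.2499.
(1,0): S=134.3000. Δ = (V_up−V_dn)/(S_up−S_dn) = (19.6208−9.5822)/(157.1310−114.1550) = 0.2336. V = [p*·19.6208 + (1−p*)·9.5822]/1.06 = 15.2547. B = V − Δ·S = -16.1157.
(1,1): S=184.8600. Δ = (V_up−V_dn)/(S_up−S_dn) = (22.2499−19.6208)/(216.2862−157.1310) = 0.0444. V = [p*·22.2499 + (1−p*)·19.6208]/1.06 = 20.1379. B = V − Δ·S = 11.9218.
(0,0): S=158.0000. Δ = (V_up−V_dn)/(S_up−S_dn) = (20.1379−15.2547)/(184.8600−134.3000) = 0.0966. V = [p*·20.1379 + (1−p*)·15.2547]/1.06 = 17.4144. B = V − Δ·S = 2.1546.
The time-0 hedge costs 17.4144, which is the no-arbitrage price.

(0,0): Delta=0.0966 Bond=2.1546
(1,0): Delta=0.2336 Bond=-16.1157
(1,1): Delta=0.0444 Bond=11.9218
(2,0): Delta=0.4237 Bond=-38.7852
(2,1): Delta=0.1612 Bond=-5.7146
(2,2): Delta=0.0000 Bond=22.2499
(3,0): Delta=0.0000 Bond=0.0000
(3,1): Delta=0.5849 Bond=-62.6474
(3,2): Delta=0.0000 Bond=23.5849
(3,3): Delta=0.0000 Bond=23.5849
V0=17.4144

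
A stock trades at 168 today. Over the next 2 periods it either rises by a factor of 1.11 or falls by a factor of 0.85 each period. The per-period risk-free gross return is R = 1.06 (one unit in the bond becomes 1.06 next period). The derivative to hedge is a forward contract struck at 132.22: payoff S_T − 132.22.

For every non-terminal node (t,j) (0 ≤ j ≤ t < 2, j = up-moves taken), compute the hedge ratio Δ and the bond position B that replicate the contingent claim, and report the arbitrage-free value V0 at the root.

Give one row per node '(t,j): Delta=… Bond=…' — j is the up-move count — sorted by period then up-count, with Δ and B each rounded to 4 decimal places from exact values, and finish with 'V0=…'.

The replicating-portfolio and risk-neutral prices coincide; use p* = (1.06−0.85)/(1.11−0.85) = 0.8077 for the latter.
At expiry t=2: V(2,0)=-10.8400, V(2,1)=26.2880, V(2,2)=74.7728
(1,0): S=142.8000. Δ = (V_up−V_dn)/(S_up−S_dn) = (26.2880−-10.8400)/(158.5080−121.3800) = 1.0000. V = [p*·26.2880 + (1−p*)·-10.8400]/1.06 = 18.0642. B = V − Δ·S = -124.7358.
(1,1): S=186.4800. Δ = (V_up−V_dn)/(S_up−S_dn) = (74.7728−26.2880)/(206.9928−158.5080) = 1.0000. V = [p*·74.7728 + (1−p*)·26.2880]/1.06 = 61.7442. B = V − Δ·S = -124.7358.
(0,0): S=168.0000. Δ = (V_up−V_dn)/(S_up−S_dn) = (61.7442−18.0642)/(186.4800−142.8000) = 1.0000. V = [p*·61.7442 + (1−p*)·18.0642]/1.06 = 50.3247. B = V − Δ·S = -117.6753.
Check: Δ(0,0)·S0 + B(0,0) = 50.3247 = V0.

(0,0): Delta=1.0000 Bond=-117.6753
(1,0): Delta=1.0000 Bond=-124.7358
(1,1): Delta=1.0000 Bond=-124.7358
V0=50.3247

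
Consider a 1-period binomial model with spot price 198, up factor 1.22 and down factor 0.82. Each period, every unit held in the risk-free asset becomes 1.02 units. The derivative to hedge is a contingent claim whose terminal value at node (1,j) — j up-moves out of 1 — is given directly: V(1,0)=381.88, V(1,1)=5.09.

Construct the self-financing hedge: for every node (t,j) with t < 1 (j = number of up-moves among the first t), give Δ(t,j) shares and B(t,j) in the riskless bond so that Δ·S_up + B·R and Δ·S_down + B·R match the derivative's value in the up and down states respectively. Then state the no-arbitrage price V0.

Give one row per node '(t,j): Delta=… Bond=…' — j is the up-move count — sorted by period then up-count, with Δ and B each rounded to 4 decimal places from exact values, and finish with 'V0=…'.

Risk-neutral probability p* = (R−d)/(u−d) = (1.02−0.82)/(1.22−0.82) = 0.5000.
Payoff layer (t=1): V(1,0)=381.8800, V(1,1)=5.0900
Node (0,0) S=198.0000: V=(p*·5.0900+(1−p*)·381.8800)/1.02=189.6912; Δ=(5.0900−381.8800)/(241.5600−162.3600)=-4.7574; B=V−Δ·S=1131.6662
Check: Δ(0,0)·S0 + B(0,0) = 189.6912 = V0.

(0,0): Delta=-4.7574 Bond=1131.6662
V0=189.6912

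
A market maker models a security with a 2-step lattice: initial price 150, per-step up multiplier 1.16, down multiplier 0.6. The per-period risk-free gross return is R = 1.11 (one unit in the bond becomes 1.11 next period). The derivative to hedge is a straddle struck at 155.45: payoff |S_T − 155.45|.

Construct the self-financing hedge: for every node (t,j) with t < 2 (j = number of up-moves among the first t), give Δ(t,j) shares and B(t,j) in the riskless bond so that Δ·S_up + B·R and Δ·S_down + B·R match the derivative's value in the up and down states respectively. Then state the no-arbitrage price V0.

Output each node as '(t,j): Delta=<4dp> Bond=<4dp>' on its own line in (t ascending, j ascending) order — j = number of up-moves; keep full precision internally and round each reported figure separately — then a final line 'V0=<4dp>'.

(0,0): Delta=-0.0938 Bond=52.6893
(1,0): Delta=-1.0000 Bond=140.0450
(1,1): Delta=-0.0478 Bond=50.4891
V0=38.6225

No-arbitrage ⇒ martingale measure with p* = (R−d)/(u−d) = 0.9107.
At expiry t=2: V(2,0)=101.4500, V(2,1)=51.0500, V(2,2)=46.3900
  t=1,j=0: stock 90.0000 → up 104.4000 (V=51.0500), down 54.0000 (V=101.4500). Price 50.0450; hedge Δ=-1.0000, bond B=140.0450.
  t=1,j=1: stock 174.0000 → up 201.8400 (V=46.3900), down 104.4000 (V=51.0500). Price 42.1676; hedge Δ=-0.0478, bond B=50.4891.
  t=0,j=0: stock 150.0000 → up 174.0000 (V=42.1676), down 90.0000 (V=50.0450). Price 38.6225; hedge Δ=-0.0938, bond B=52.6893.
The time-0 hedge costs 38.6225, which is the no-arbitrage price.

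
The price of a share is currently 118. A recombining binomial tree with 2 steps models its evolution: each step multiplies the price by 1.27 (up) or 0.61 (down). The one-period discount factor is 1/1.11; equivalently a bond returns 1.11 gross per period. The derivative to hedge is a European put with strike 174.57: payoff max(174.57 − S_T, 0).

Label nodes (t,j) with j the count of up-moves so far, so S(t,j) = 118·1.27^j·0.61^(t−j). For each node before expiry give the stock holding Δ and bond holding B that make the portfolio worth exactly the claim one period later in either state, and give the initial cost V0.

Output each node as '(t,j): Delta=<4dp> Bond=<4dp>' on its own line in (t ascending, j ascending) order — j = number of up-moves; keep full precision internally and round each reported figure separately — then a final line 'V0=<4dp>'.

(0,0): Delta=-0.8620 Bond=132.7332
(1,0): Delta=-1.0000 Bond=157.2703
(1,1): Delta=-0.8407 Bond=144.1542
V0=31.0224

Since d<R<u, set p* = (R−d)/(u−d) = 0.7576; price each node as the discounted p*-expectation of its children.
Terminal payoffs: V(2,0)=130.6622, V(2,1)=83.1554, V(2,2)=0.0000
(1,0): S=71.9800. Δ = (V_up−V_dn)/(S_up−S_dn) = (83.1554−130.6622)/(91.4146−43.9078) = -1.0000. V = [p*·83.1554 + (1−p*)·130.6622]/1.11 = 85.2903. B = V − Δ·S = 157.2703.
(1,1): S=149.8600. Δ = (V_up−V_dn)/(S_up−S_dn) = (0.0000−83.1554)/(190.3222−91.4146) = -0.8407. V = [p*·0.0000 + (1−p*)·83.1554]/1.11 = 18.1612. B = V − Δ·S = 144.1542.
(0,0): S=118.0000. Δ = (V_up−V_dn)/(S_up−S_dn) = (18.1612−85.2903)/(149.8600−71.9800) = -0.8620. V = [p*·18.1612 + (1−p*)·85.2903]/1.11 = 31.0224. B = V − Δ·S = 132.7332.
Each (Δ,B) replicates both successor values, so the strategy is self-financing and V0 is arbitrage-free.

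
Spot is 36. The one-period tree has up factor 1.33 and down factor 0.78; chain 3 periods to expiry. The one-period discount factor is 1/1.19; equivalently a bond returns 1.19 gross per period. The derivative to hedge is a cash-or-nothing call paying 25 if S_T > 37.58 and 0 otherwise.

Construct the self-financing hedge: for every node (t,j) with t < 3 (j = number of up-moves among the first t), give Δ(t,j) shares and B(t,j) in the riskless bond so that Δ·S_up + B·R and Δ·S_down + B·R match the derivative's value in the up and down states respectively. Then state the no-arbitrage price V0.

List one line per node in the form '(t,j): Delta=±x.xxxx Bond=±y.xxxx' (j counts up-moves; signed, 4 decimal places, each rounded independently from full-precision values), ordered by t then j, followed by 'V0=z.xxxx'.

(0,0): Delta=0.3384 Bond=0.2596
(1,0): Delta=1.0140 Bond=-18.6638
(1,1): Delta=0.2031 Bond=6.7874
(2,0): Delta=0.0000 Bond=0.0000
(2,1): Delta=1.2171 Bond=-29.7937
(2,2): Delta=0.0000 Bond=21.0084
V0=12.4410

Since d<R<u, set p* = (R−d)/(u−d) = 0.7455; price each node as the discounted p*-expectation of its children.
Payoff layer (t=3): V(3,0)=0.0000, V(3,1)=0.0000, V(3,2)=25.0000, V(3,3)=25.0000
Node (2,0) S=21.9024: V=(p*·0.0000+(1−p*)·0.0000)/1.19=0.0000; Δ=(0.0000−0.0000)/(29.1302−17.0839)=0.0000; B=V−Δ·S=0.0000
Node (2,1) S=37.3464: V=(p*·25.0000+(1−p*)·0.0000)/1.19=15.6608; Δ=(25.0000−0.0000)/(49.6707−29.1302)=1.2171; B=V−Δ·S=-29.7937
Node (2,2) S=63.6804: V=(p*·25.0000+(1−p*)·25.0000)/1.19=21.0084; Δ=(25.0000−25.0000)/(84.6949−49.6707)=0.0000; B=V−Δ·S=21.0084
Node (1,0) S=28.0800: V=(p*·15.6608+(1−p*)·0.0000)/1.19=9.8104; Δ=(15.6608−0.0000)/(37.3464−21.9024)=1.0140; B=V−Δ·S=-18.6638
Node (1,1) S=47.8800: V=(p*·21.0084+(1−p*)·15.6608)/1.19=16.5103; Δ=(21.0084−15.6608)/(63.6804−37.3464)=0.2031; B=V−Δ·S=6.7874
Node (0,0) S=36.0000: V=(p*·16.5103+(1−p*)·9.8104)/1.19=12.4410; Δ=(16.5103−9.8104)/(47.8800−28.0800)=0.3384; B=V−Δ·S=0.2596
Each (Δ,B) replicates both successor values, so the strategy is self-financing and V0 is arbitrage-free.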